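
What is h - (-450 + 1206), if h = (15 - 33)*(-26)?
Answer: -288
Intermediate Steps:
h = 468 (h = -18*(-26) = 468)
h - (-450 + 1206) = 468 - (-450 + 1206) = 468 - 1*756 = 468 - 756 = -288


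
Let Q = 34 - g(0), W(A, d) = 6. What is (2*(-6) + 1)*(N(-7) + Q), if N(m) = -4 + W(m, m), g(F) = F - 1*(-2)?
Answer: -374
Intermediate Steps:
g(F) = 2 + F (g(F) = F + 2 = 2 + F)
N(m) = 2 (N(m) = -4 + 6 = 2)
Q = 32 (Q = 34 - (2 + 0) = 34 - 1*2 = 34 - 2 = 32)
(2*(-6) + 1)*(N(-7) + Q) = (2*(-6) + 1)*(2 + 32) = (-12 + 1)*34 = -11*34 = -374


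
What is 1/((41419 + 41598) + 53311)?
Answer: 1/136328 ≈ 7.3352e-6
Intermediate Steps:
1/((41419 + 41598) + 53311) = 1/(83017 + 53311) = 1/136328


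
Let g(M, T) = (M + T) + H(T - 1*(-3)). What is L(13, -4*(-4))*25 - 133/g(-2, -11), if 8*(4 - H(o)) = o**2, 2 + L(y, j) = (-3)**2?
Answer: 3108/17 ≈ 182.82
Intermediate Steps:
L(y, j) = 7 (L(y, j) = -2 + (-3)**2 = -2 + 9 = 7)
H(o) = 4 - o**2/8
g(M, T) = 4 + M + T - (3 + T)**2/8 (g(M, T) = (M + T) + (4 - (T - 1*(-3))**2/8) = (M + T) + (4 - (T + 3)**2/8) = (M + T) + (4 - (3 + T)**2/8) = 4 + M + T - (3 + T)**2/8)
L(13, -4*(-4))*25 - 133/g(-2, -11) = 7*25 - 133/(4 - 2 - 11 - (3 - 11)**2/8) = 175 - 133/(4 - 2 - 11 - 1/8*(-8)**2) = 175 - 133/(4 - 2 - 11 - 1/8*64) = 175 - 133/(4 - 2 - 11 - 8) = 175 - 133/(-17) = 175 - 133*(-1/17) = 175 + 133/17 = 3108/17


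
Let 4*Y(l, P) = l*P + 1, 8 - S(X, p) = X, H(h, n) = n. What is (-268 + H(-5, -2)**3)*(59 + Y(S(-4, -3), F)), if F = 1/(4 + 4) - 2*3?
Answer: -22977/2 ≈ -11489.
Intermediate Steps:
S(X, p) = 8 - X
F = -47/8 (F = 1/8 - 6 = -47/8 ≈ -5.8750)
Y(l, P) = 1/4 + P*l/4 (Y(l, P) = (l*P + 1)/4 = (P*l + 1)/4 = (1 + P*l)/4 = 1/4 + P*l/4)
(-268 + H(-5, -2)**3)*(59 + Y(S(-4, -3), F)) = (-268 + (-2)**3)*(59 + (1/4 + (1/4)*(-47/8)*(8 - 1*(-4)))) = (-268 - 8)*(59 + (1/4 + (1/4)*(-47/8)*(8 + 4))) = -276*(59 + (1/4 + (1/4)*(-47/8)*12)) = -276*(59 + (1/4 - 141/8)) = -276*(59 - 139/8) = -276*333/8 = -22977/2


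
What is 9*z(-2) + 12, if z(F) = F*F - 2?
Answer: 30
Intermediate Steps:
z(F) = -2 + F² (z(F) = F² - 2 = -2 + F²)
9*z(-2) + 12 = 9*(-2 + (-2)²) + 12 = 9*(-2 + 4) + 12 = 9*2 + 12 = 18 + 12 = 30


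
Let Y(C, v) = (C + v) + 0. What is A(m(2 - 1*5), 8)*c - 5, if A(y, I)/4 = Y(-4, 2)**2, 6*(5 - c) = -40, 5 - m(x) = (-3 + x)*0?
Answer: 545/3 ≈ 181.67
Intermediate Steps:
m(x) = 5 (m(x) = 5 - (-3 + x)*0 = 5 - 1*0 = 5 + 0 = 5)
c = 35/3 (c = 5 - 1/6*(-40) = 5 + 20/3 = 35/3 ≈ 11.667)
Y(C, v) = C + v
A(y, I) = 16 (A(y, I) = 4*(-4 + 2)**2 = 4*(-2)**2 = 4*4 = 16)
A(m(2 - 1*5), 8)*c - 5 = 16*(35/3) - 5 = 560/3 - 5 = 545/3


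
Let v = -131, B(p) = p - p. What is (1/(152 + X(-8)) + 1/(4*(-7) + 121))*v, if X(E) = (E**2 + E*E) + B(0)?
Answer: -48863/26040 ≈ -1.8765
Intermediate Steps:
B(p) = 0
X(E) = 2*E**2 (X(E) = (E**2 + E*E) + 0 = (E**2 + E**2) + 0 = 2*E**2 + 0 = 2*E**2)
(1/(152 + X(-8)) + 1/(4*(-7) + 121))*v = (1/(152 + 2*(-8)**2) + 1/(4*(-7) + 121))*(-131) = (1/(152 + 2*64) + 1/(-28 + 121))*(-131) = (1/(152 + 128) + 1/93)*(-131) = (1/280 + 1/93)*(-131) = (373/26040)*(-131) = -48863/26040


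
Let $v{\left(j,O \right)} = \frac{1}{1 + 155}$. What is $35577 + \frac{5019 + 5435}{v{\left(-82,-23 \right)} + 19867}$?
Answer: $\frac{110263754805}{3099253} \approx 35578.0$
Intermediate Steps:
$v{\left(j,O \right)} = \frac{1}{156}$
$35577 + \frac{5019 + 5435}{v{\left(-82,-23 \right)} + 19867} = 35577 + \frac{5019 + 5435}{\frac{1}{156} + 19867} = 35577 + \frac{10454}{\frac{3099253}{156}} = 35577 + 10454 \cdot \frac{156}{3099253} = 35577 + \frac{1630824}{3099253} = \frac{110263754805}{3099253}$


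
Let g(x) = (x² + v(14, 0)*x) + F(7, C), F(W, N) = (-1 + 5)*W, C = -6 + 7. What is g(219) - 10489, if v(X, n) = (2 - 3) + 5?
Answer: 38376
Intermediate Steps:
C = 1
F(W, N) = 4*W
v(X, n) = 4 (v(X, n) = -1 + 5 = 4)
g(x) = 28 + x² + 4*x (g(x) = (x² + 4*x) + 4*7 = (x² + 4*x) + 28 = 28 + x² + 4*x)
g(219) - 10489 = (28 + 219² + 4*219) - 10489 = (28 + 47961 + 876) - 10489 = 48865 - 10489 = 38376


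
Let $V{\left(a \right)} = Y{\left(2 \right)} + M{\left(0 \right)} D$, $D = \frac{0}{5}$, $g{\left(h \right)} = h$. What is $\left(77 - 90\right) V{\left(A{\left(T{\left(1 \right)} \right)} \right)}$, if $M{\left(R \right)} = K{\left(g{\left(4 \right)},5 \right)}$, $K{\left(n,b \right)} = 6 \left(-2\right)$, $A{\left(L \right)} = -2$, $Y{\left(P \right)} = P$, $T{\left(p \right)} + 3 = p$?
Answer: $-26$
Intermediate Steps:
$T{\left(p \right)} = -3 + p$
$K{\left(n,b \right)} = -12$
$M{\left(R \right)} = -12$
$D = 0$ ($D = 0 \cdot \frac{1}{5} = 0$)
$V{\left(a \right)} = 2$ ($V{\left(a \right)} = 2 - 0 = 2 + 0 = 2$)
$\left(77 - 90\right) V{\left(A{\left(T{\left(1 \right)} \right)} \right)} = \left(77 - 90\right) 2 = \left(-13\right) 2 = -26$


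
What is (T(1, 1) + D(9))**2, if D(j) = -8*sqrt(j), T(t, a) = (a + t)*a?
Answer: 484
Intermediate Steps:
T(t, a) = a*(a + t)
(T(1, 1) + D(9))**2 = (1*(1 + 1) - 8*sqrt(9))**2 = (1*2 - 8*3)**2 = (2 - 24)**2 = (-22)**2 = 484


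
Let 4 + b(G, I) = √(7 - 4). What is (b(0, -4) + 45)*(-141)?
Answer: -5781 - 141*√3 ≈ -6025.2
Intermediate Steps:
b(G, I) = -4 + √3 (b(G, I) = -4 + √(7 - 4) = -4 + √3)
(b(0, -4) + 45)*(-141) = ((-4 + √3) + 45)*(-141) = (41 + √3)*(-141) = -5781 - 141*√3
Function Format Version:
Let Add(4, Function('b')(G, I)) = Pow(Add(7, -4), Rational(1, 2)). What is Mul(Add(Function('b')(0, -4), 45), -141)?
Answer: Add(-5781, Mul(-141, Pow(3, Rational(1, 2)))) ≈ -6025.2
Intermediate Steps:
Function('b')(G, I) = Add(-4, Pow(3, Rational(1, 2))) (Function('b')(G, I) = Add(-4, Pow(Add(7, -4), Rational(1, 2))) = Add(-4, Pow(3, Rational(1, 2))))
Mul(Add(Function('b')(0, -4), 45), -141) = Mul(Add(Add(-4, Pow(3, Rational(1, 2))), 45), -141) = Mul(Add(41, Pow(3, Rational(1, 2))), -141) = Add(-5781, Mul(-141, Pow(3, Rational(1, 2))))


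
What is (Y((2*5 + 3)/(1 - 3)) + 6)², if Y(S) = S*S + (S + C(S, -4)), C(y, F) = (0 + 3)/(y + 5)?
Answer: 25281/16 ≈ 1580.1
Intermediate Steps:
C(y, F) = 3/(5 + y)
Y(S) = S + S² + 3/(5 + S) (Y(S) = S*S + (S + 3/(5 + S)) = S² + (S + 3/(5 + S)) = S + S² + 3/(5 + S))
(Y((2*5 + 3)/(1 - 3)) + 6)² = ((3 + ((2*5 + 3)/(1 - 3))*(1 + (2*5 + 3)/(1 - 3))*(5 + (2*5 + 3)/(1 - 3)))/(5 + (2*5 + 3)/(1 - 3)) + 6)² = ((3 + ((10 + 3)/(-2))*(1 + (10 + 3)/(-2))*(5 + (10 + 3)/(-2)))/(5 + (10 + 3)/(-2)) + 6)² = ((3 + (13*(-½))*(1 + 13*(-½))*(5 + 13*(-½)))/(5 + 13*(-½)) + 6)² = ((3 - 13*(1 - 13/2)*(5 - 13/2)/2)/(5 - 13/2) + 6)² = ((3 - 13/2*(-11/2)*(-3/2))/(-3/2) + 6)² = (-2*(3 - 429/8)/3 + 6)² = (-⅔*(-405/8) + 6)² = (135/4 + 6)² = (159/4)² = 25281/16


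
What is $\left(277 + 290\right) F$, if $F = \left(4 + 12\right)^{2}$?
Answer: $145152$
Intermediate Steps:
$F = 256$ ($F = 16^{2} = 256$)
$\left(277 + 290\right) F = \left(277 + 290\right) 256 = 567 \cdot 256 = 145152$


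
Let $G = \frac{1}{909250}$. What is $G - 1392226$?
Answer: $- \frac{1265881490499}{909250} \approx -1.3922 \cdot 10^{6}$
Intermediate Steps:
$G = \frac{1}{909250} \approx 1.0998 \cdot 10^{-6}$
$G - 1392226 = \frac{1}{909250} - 1392226 = - \frac{1265881490499}{909250}$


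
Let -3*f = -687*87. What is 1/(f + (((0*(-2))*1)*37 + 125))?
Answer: 1/20048 ≈ 4.9880e-5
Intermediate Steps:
f = 19923 (f = -(-229)*87 = -⅓*(-59769) = 19923)
1/(f + (((0*(-2))*1)*37 + 125)) = 1/(19923 + (((0*(-2))*1)*37 + 125)) = 1/(19923 + ((0*1)*37 + 125)) = 1/(19923 + (0*37 + 125)) = 1/(19923 + (0 + 125)) = 1/(19923 + 125) = 1/20048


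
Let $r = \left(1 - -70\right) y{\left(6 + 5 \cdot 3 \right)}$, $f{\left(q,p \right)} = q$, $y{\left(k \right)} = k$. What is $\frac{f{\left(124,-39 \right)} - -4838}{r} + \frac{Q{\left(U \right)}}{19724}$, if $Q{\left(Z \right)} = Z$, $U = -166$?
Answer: $\frac{16270497}{4901414} \approx 3.3195$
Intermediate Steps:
$r = 1491$ ($r = \left(1 - -70\right) \left(6 + 5 \cdot 3\right) = \left(1 + 70\right) \left(6 + 15\right) = 71 \cdot 21 = 1491$)
$\frac{f{\left(124,-39 \right)} - -4838}{r} + \frac{Q{\left(U \right)}}{19724} = \frac{124 - -4838}{1491} - \frac{166}{19724} = \left(124 + 4838\right) \frac{1}{1491} - \frac{83}{9862} = 4962 \cdot \frac{1}{1491} - \frac{83}{9862} = \frac{1654}{497} - \frac{83}{9862} = \frac{16270497}{4901414}$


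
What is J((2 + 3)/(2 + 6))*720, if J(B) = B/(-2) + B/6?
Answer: -150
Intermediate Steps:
J(B) = -B/3 (J(B) = B*(-½) + B*(⅙) = -B/2 + B/6 = -B/3)
J((2 + 3)/(2 + 6))*720 = -(2 + 3)/(3*(2 + 6))*720 = -5/(3*8)*720 = -⅓*5/8*720 = -5/24*720 = -150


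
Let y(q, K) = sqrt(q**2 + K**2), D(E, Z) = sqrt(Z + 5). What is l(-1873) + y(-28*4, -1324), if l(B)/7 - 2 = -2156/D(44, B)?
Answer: 14 + 4*sqrt(110345) + 7546*I*sqrt(467)/467 ≈ 1342.7 + 349.19*I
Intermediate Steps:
D(E, Z) = sqrt(5 + Z)
l(B) = 14 - 15092/sqrt(5 + B) (l(B) = 14 + 7*(-2156/sqrt(5 + B)) = 14 - 15092/sqrt(5 + B))
y(q, K) = sqrt(K**2 + q**2)
l(-1873) + y(-28*4, -1324) = (14 - 15092/sqrt(5 - 1873)) + sqrt((-1324)**2 + (-28*4)**2) = (14 - (-7546)*I*sqrt(467)/467) + sqrt(1752976 + (-112)**2) = (14 - (-7546)*I*sqrt(467)/467) + sqrt(1752976 + 12544) = (14 + 7546*I*sqrt(467)/467) + sqrt(1765520) = (14 + 7546*I*sqrt(467)/467) + 4*sqrt(110345) = 14 + 4*sqrt(110345) + 7546*I*sqrt(467)/467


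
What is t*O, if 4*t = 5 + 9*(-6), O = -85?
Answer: 4165/4 ≈ 1041.3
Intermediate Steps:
t = -49/4 (t = (5 + 9*(-6))/4 = (5 - 54)/4 = (¼)*(-49) = -49/4 ≈ -12.250)
t*O = -49/4*(-85) = 4165/4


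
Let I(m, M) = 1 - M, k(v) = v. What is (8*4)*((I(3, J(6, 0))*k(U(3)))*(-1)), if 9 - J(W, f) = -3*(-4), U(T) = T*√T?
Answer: -384*√3 ≈ -665.11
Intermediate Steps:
U(T) = T^(3/2)
J(W, f) = -3 (J(W, f) = 9 - (-3)*(-4) = 9 - 1*12 = 9 - 12 = -3)
(8*4)*((I(3, J(6, 0))*k(U(3)))*(-1)) = (8*4)*(((1 - 1*(-3))*3^(3/2))*(-1)) = 32*(((1 + 3)*(3*√3))*(-1)) = 32*((4*(3*√3))*(-1)) = 32*((12*√3)*(-1)) = 32*(-12*√3) = -384*√3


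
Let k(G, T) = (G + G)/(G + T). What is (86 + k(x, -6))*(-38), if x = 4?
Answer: -3116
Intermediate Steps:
k(G, T) = 2*G/(G + T) (k(G, T) = (2*G)/(G + T) = 2*G/(G + T))
(86 + k(x, -6))*(-38) = (86 + 2*4/(4 - 6))*(-38) = (86 + 2*4/(-2))*(-38) = (86 + 2*4*(-1/2))*(-38) = (86 - 4)*(-38) = 82*(-38) = -3116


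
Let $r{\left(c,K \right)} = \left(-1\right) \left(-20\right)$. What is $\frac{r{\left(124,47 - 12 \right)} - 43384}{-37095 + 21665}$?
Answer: $\frac{21682}{7715} \approx 2.8104$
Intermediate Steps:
$r{\left(c,K \right)} = 20$
$\frac{r{\left(124,47 - 12 \right)} - 43384}{-37095 + 21665} = \frac{20 - 43384}{-37095 + 21665} = - \frac{43364}{-15430} = \left(-43364\right) \left(- \frac{1}{15430}\right) = \frac{21682}{7715}$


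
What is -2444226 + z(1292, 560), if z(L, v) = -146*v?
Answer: -2525986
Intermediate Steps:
-2444226 + z(1292, 560) = -2444226 - 146*560 = -2444226 - 81760 = -2525986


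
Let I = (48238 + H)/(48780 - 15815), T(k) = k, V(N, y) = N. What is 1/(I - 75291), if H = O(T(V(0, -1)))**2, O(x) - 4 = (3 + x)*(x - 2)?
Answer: -32965/2481919573 ≈ -1.3282e-5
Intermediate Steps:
O(x) = 4 + (-2 + x)*(3 + x) (O(x) = 4 + (3 + x)*(x - 2) = 4 + (3 + x)*(-2 + x) = 4 + (-2 + x)*(3 + x))
H = 4 (H = (-2 + 0 + 0**2)**2 = (-2 + 0 + 0)**2 = (-2)**2 = 4)
I = 48242/32965 (I = (48238 + 4)/(48780 - 15815) = 48242/32965 ≈ 1.4634)
1/(I - 75291) = 1/(48242/32965 - 75291) = 1/(-2481919573/32965) = -32965/2481919573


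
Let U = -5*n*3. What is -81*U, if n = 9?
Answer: 10935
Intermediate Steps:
U = -135 (U = -5*9*3 = -45*3 = -135)
-81*U = -81*(-135) = 10935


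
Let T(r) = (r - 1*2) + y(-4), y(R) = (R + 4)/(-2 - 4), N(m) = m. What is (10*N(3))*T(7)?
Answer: 150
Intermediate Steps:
y(R) = -⅔ - R/6 (y(R) = (4 + R)/(-6) = (4 + R)*(-⅙) = -⅔ - R/6)
T(r) = -2 + r (T(r) = (r - 1*2) + (-⅔ - ⅙*(-4)) = (r - 2) + (-⅔ + ⅔) = (-2 + r) + 0 = -2 + r)
(10*N(3))*T(7) = (10*3)*(-2 + 7) = 30*5 = 150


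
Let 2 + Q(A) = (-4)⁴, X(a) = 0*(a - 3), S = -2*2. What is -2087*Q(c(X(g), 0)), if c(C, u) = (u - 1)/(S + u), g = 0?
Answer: -530098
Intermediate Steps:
S = -4
X(a) = 0 (X(a) = 0*(-3 + a) = 0)
c(C, u) = (-1 + u)/(-4 + u) (c(C, u) = (u - 1)/(-4 + u) = (-1 + u)/(-4 + u))
Q(A) = 254 (Q(A) = -2 + (-4)⁴ = -2 + 256 = 254)
-2087*Q(c(X(g), 0)) = -2087*254 = -530098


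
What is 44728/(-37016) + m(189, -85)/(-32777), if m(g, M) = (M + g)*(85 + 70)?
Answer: -257843447/151659179 ≈ -1.7002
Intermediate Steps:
m(g, M) = 155*M + 155*g (m(g, M) = (M + g)*155 = 155*M + 155*g)
44728/(-37016) + m(189, -85)/(-32777) = 44728/(-37016) + (155*(-85) + 155*189)/(-32777) = 44728*(-1/37016) + (-13175 + 29295)*(-1/32777) = -5591/4627 + 16120*(-1/32777) = -5591/4627 - 16120/32777 = -257843447/151659179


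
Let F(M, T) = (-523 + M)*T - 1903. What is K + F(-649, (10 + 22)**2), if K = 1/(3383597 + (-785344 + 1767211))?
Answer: -5247423057383/4365464 ≈ -1.2020e+6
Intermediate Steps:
F(M, T) = -1903 + T*(-523 + M) (F(M, T) = T*(-523 + M) - 1903 = -1903 + T*(-523 + M))
K = 1/4365464 (K = 1/(3383597 + 981867) = 1/4365464 ≈ 2.2907e-7)
K + F(-649, (10 + 22)**2) = 1/4365464 + (-1903 - 523*(10 + 22)**2 - 649*(10 + 22)**2) = 1/4365464 + (-1903 - 523*32**2 - 649*32**2) = 1/4365464 + (-1903 - 523*1024 - 649*1024) = 1/4365464 + (-1903 - 535552 - 664576) = 1/4365464 - 1202031 = -5247423057383/4365464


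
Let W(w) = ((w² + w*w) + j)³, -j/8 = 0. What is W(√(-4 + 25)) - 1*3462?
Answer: 70626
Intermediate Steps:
j = 0 (j = -8*0 = 0)
W(w) = 8*w⁶ (W(w) = ((w² + w*w) + 0)³ = ((w² + w²) + 0)³ = (2*w² + 0)³ = (2*w²)³ = 8*w⁶)
W(√(-4 + 25)) - 1*3462 = 8*(√(-4 + 25))⁶ - 1*3462 = 8*(√21)⁶ - 3462 = 8*9261 - 3462 = 74088 - 3462 = 70626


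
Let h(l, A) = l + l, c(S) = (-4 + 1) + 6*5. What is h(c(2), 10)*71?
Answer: 3834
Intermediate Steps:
c(S) = 27 (c(S) = -3 + 30 = 27)
h(l, A) = 2*l
h(c(2), 10)*71 = (2*27)*71 = 54*71 = 3834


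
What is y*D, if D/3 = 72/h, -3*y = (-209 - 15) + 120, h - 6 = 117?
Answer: 2496/41 ≈ 60.878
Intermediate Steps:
h = 123 (h = 6 + 117 = 123)
y = 104/3 (y = -((-209 - 15) + 120)/3 = -(-224 + 120)/3 = -⅓*(-104) = 104/3 ≈ 34.667)
D = 72/41 (D = 3*(72/123) = 3*(72*(1/123)) = 3*(24/41) = 72/41 ≈ 1.7561)
y*D = (104/3)*(72/41) = 2496/41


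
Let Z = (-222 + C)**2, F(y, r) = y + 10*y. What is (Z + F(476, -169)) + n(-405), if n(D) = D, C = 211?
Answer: 4952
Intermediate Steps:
F(y, r) = 11*y
Z = 121 (Z = (-222 + 211)**2 = (-11)**2 = 121)
(Z + F(476, -169)) + n(-405) = (121 + 11*476) - 405 = (121 + 5236) - 405 = 5357 - 405 = 4952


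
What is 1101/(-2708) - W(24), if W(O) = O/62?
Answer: -66627/83948 ≈ -0.79367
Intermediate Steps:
W(O) = O/62 (W(O) = O*(1/62) = O/62)
1101/(-2708) - W(24) = 1101/(-2708) - 24/62 = 1101*(-1/2708) - 1*12/31 = -1101/2708 - 12/31 = -66627/83948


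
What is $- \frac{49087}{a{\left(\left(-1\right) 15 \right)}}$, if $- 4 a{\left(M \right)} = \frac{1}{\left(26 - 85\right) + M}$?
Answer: $-14529752$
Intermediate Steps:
$a{\left(M \right)} = - \frac{1}{4 \left(-59 + M\right)}$ ($a{\left(M \right)} = - \frac{1}{4 \left(\left(26 - 85\right) + M\right)} = - \frac{1}{4 \left(-59 + M\right)}$)
$- \frac{49087}{a{\left(\left(-1\right) 15 \right)}} = - \frac{49087}{\left(-1\right) \frac{1}{-236 + 4 \left(\left(-1\right) 15\right)}} = - \frac{49087}{\left(-1\right) \frac{1}{-236 + 4 \left(-15\right)}} = - \frac{49087}{\left(-1\right) \frac{1}{-236 - 60}} = - \frac{49087}{\left(-1\right) \frac{1}{-296}} = - \frac{49087}{\left(-1\right) \left(- \frac{1}{296}\right)} = - 49087 \frac{1}{\frac{1}{296}} = \left(-49087\right) 296 = -14529752$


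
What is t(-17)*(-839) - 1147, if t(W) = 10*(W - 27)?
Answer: 368013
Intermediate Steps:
t(W) = -270 + 10*W (t(W) = 10*(-27 + W) = -270 + 10*W)
t(-17)*(-839) - 1147 = (-270 + 10*(-17))*(-839) - 1147 = (-270 - 170)*(-839) - 1147 = -440*(-839) - 1147 = 369160 - 1147 = 368013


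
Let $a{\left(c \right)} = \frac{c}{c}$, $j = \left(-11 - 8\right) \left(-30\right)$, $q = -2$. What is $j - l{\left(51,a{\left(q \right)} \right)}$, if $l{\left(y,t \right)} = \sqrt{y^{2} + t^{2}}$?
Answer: $570 - \sqrt{2602} \approx 518.99$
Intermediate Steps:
$j = 570$ ($j = \left(-19\right) \left(-30\right) = 570$)
$a{\left(c \right)} = 1$
$l{\left(y,t \right)} = \sqrt{t^{2} + y^{2}}$
$j - l{\left(51,a{\left(q \right)} \right)} = 570 - \sqrt{1^{2} + 51^{2}} = 570 - \sqrt{1 + 2601} = 570 - \sqrt{2602}$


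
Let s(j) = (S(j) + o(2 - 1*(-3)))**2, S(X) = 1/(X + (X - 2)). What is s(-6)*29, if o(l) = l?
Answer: 138069/196 ≈ 704.43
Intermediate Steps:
S(X) = 1/(-2 + 2*X) (S(X) = 1/(X + (-2 + X)) = 1/(-2 + 2*X))
s(j) = (5 + 1/(2*(-1 + j)))**2 (s(j) = (1/(2*(-1 + j)) + (2 - 1*(-3)))**2 = (1/(2*(-1 + j)) + (2 + 3))**2 = (1/(2*(-1 + j)) + 5)**2 = (5 + 1/(2*(-1 + j)))**2)
s(-6)*29 = ((-9 + 10*(-6))**2/(4*(-1 - 6)**2))*29 = ((1/4)*(-9 - 60)**2/(-7)**2)*29 = ((1/4)*(1/49)*(-69)**2)*29 = ((1/4)*(1/49)*4761)*29 = (4761/196)*29 = 138069/196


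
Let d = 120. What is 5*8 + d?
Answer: 160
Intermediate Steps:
5*8 + d = 5*8 + 120 = 40 + 120 = 160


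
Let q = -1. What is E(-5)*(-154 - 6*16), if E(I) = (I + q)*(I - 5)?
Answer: -15000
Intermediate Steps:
E(I) = (-1 + I)*(-5 + I) (E(I) = (I - 1)*(I - 5) = (-1 + I)*(-5 + I))
E(-5)*(-154 - 6*16) = (5 + (-5)² - 6*(-5))*(-154 - 6*16) = (5 + 25 + 30)*(-154 - 96) = 60*(-250) = -15000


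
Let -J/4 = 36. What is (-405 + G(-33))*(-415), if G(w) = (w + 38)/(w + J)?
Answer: 29751350/177 ≈ 1.6809e+5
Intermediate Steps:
J = -144 (J = -4*36 = -144)
G(w) = (38 + w)/(-144 + w) (G(w) = (w + 38)/(w - 144) = (38 + w)/(-144 + w))
(-405 + G(-33))*(-415) = (-405 + (38 - 33)/(-144 - 33))*(-415) = (-405 + 5/(-177))*(-415) = (-405 - 1/177*5)*(-415) = (-405 - 5/177)*(-415) = -71690/177*(-415) = 29751350/177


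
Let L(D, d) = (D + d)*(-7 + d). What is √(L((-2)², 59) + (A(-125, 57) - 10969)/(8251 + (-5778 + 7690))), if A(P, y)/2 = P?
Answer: √338252781347/10163 ≈ 57.227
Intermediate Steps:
A(P, y) = 2*P
L(D, d) = (-7 + d)*(D + d)
√(L((-2)², 59) + (A(-125, 57) - 10969)/(8251 + (-5778 + 7690))) = √((59² - 7*(-2)² - 7*59 + (-2)²*59) + (2*(-125) - 10969)/(8251 + (-5778 + 7690))) = √((3481 - 7*4 - 413 + 4*59) + (-250 - 10969)/(8251 + 1912)) = √((3481 - 28 - 413 + 236) - 11219/10163) = √(3276 - 11219*1/10163) = √(3276 - 11219/10163) = √(33282769/10163) = √338252781347/10163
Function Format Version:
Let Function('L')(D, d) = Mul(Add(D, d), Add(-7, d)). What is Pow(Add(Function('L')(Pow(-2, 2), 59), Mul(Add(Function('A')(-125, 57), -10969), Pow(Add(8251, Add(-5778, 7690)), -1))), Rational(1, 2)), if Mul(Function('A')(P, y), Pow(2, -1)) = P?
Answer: Mul(Rational(1, 10163), Pow(338252781347, Rational(1, 2))) ≈ 57.227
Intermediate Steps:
Function('A')(P, y) = Mul(2, P)
Function('L')(D, d) = Mul(Add(-7, d), Add(D, d))
Pow(Add(Function('L')(Pow(-2, 2), 59), Mul(Add(Function('A')(-125, 57), -10969), Pow(Add(8251, Add(-5778, 7690)), -1))), Rational(1, 2)) = Pow(Add(Add(Pow(59, 2), Mul(-7, Pow(-2, 2)), Mul(-7, 59), Mul(Pow(-2, 2), 59)), Mul(Add(Mul(2, -125), -10969), Pow(Add(8251, Add(-5778, 7690)), -1))), Rational(1, 2)) = Pow(Add(Add(3481, Mul(-7, 4), -413, Mul(4, 59)), Mul(Add(-250, -10969), Pow(Add(8251, 1912), -1))), Rational(1, 2)) = Pow(Add(Add(3481, -28, -413, 236), Mul(-11219, Pow(10163, -1))), Rational(1, 2)) = Pow(Add(3276, Mul(-11219, Rational(1, 10163))), Rational(1, 2)) = Pow(Add(3276, Rational(-11219, 10163)), Rational(1, 2)) = Pow(Rational(33282769, 10163), Rational(1, 2)) = Mul(Rational(1, 10163), Pow(338252781347, Rational(1, 2)))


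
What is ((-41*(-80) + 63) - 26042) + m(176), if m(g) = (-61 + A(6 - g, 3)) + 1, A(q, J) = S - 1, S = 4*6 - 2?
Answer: -22738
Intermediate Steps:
S = 22 (S = 24 - 2 = 22)
A(q, J) = 21 (A(q, J) = 22 - 1 = 21)
m(g) = -39 (m(g) = (-61 + 21) + 1 = -40 + 1 = -39)
((-41*(-80) + 63) - 26042) + m(176) = ((-41*(-80) + 63) - 26042) - 39 = ((3280 + 63) - 26042) - 39 = (3343 - 26042) - 39 = -22699 - 39 = -22738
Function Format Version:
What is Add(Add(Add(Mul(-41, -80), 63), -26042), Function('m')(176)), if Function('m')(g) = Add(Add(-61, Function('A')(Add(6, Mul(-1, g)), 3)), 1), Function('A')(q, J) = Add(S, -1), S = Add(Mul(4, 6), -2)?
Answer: -22738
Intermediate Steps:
S = 22 (S = Add(24, -2) = 22)
Function('A')(q, J) = 21 (Function('A')(q, J) = Add(22, -1) = 21)
Function('m')(g) = -39 (Function('m')(g) = Add(Add(-61, 21), 1) = Add(-40, 1) = -39)
Add(Add(Add(Mul(-41, -80), 63), -26042), Function('m')(176)) = Add(Add(Add(Mul(-41, -80), 63), -26042), -39) = Add(Add(Add(3280, 63), -26042), -39) = Add(Add(3343, -26042), -39) = Add(-22699, -39) = -22738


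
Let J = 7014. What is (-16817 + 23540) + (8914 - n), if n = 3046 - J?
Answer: 19605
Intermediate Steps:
n = -3968 (n = 3046 - 1*7014 = 3046 - 7014 = -3968)
(-16817 + 23540) + (8914 - n) = (-16817 + 23540) + (8914 - 1*(-3968)) = 6723 + (8914 + 3968) = 6723 + 12882 = 19605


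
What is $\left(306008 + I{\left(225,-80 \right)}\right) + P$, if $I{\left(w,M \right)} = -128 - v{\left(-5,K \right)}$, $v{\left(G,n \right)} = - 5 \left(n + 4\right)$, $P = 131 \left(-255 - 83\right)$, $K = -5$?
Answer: $261597$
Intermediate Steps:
$P = -44278$ ($P = 131 \left(-338\right) = -44278$)
$v{\left(G,n \right)} = -20 - 5 n$ ($v{\left(G,n \right)} = - 5 \left(4 + n\right) = -20 - 5 n$)
$I{\left(w,M \right)} = -133$ ($I{\left(w,M \right)} = -128 - \left(-20 - -25\right) = -128 - \left(-20 + 25\right) = -128 - 5 = -133$)
$\left(306008 + I{\left(225,-80 \right)}\right) + P = \left(306008 - 133\right) - 44278 = 305875 - 44278 = 261597$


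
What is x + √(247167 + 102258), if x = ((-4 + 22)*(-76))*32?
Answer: -43776 + 15*√1553 ≈ -43185.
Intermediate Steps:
x = -43776 (x = (18*(-76))*32 = -1368*32 = -43776)
x + √(247167 + 102258) = -43776 + √(247167 + 102258) = -43776 + √349425 = -43776 + 15*√1553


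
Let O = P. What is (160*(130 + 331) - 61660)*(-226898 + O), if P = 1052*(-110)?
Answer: -4145677800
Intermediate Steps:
P = -115720
O = -115720
(160*(130 + 331) - 61660)*(-226898 + O) = (160*(130 + 331) - 61660)*(-226898 - 115720) = (160*461 - 61660)*(-342618) = (73760 - 61660)*(-342618) = 12100*(-342618) = -4145677800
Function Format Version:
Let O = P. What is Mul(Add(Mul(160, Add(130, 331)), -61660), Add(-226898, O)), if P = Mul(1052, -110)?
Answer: -4145677800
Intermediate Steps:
P = -115720
O = -115720
Mul(Add(Mul(160, Add(130, 331)), -61660), Add(-226898, O)) = Mul(Add(Mul(160, Add(130, 331)), -61660), Add(-226898, -115720)) = Mul(Add(Mul(160, 461), -61660), -342618) = Mul(Add(73760, -61660), -342618) = Mul(12100, -342618) = -4145677800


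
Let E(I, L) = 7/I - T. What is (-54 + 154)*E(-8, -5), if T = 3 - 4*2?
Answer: 825/2 ≈ 412.50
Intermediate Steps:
T = -5 (T = 3 - 8 = -5)
E(I, L) = 5 + 7/I (E(I, L) = 7/I - 1*(-5) = 7/I + 5 = 5 + 7/I)
(-54 + 154)*E(-8, -5) = (-54 + 154)*(5 + 7/(-8)) = 100*(5 + 7*(-⅛)) = 100*(5 - 7/8) = 100*(33/8) = 825/2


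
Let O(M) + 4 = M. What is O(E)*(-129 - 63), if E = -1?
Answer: 960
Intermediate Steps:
O(M) = -4 + M
O(E)*(-129 - 63) = (-4 - 1)*(-129 - 63) = -5*(-192) = 960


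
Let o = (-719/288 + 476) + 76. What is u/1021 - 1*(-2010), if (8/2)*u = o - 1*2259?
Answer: 2363653585/1176192 ≈ 2009.6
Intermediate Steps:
o = 158257/288 (o = (-719*1/288 + 476) + 76 = (-719/288 + 476) + 76 = 136369/288 + 76 = 158257/288 ≈ 549.50)
u = -492335/1152 (u = (158257/288 - 1*2259)/4 = (158257/288 - 2259)/4 = (¼)*(-492335/288) = -492335/1152 ≈ -427.37)
u/1021 - 1*(-2010) = -492335/1152/1021 - 1*(-2010) = -492335/1152*1/1021 + 2010 = -492335/1176192 + 2010 = 2363653585/1176192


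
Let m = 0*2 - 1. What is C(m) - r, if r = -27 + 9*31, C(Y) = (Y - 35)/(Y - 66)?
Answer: -16848/67 ≈ -251.46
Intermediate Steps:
m = -1 (m = 0 - 1 = -1)
C(Y) = (-35 + Y)/(-66 + Y)
r = 252 (r = -27 + 279 = 252)
C(m) - r = (-35 - 1)/(-66 - 1) - 1*252 = -36/(-67) - 252 = -1/67*(-36) - 252 = 36/67 - 252 = -16848/67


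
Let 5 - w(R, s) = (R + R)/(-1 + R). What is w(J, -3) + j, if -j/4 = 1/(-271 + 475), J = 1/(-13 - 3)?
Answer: 248/51 ≈ 4.8627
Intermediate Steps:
J = -1/16 (J = 1/(-16) = -1/16 ≈ -0.062500)
w(R, s) = 5 - 2*R/(-1 + R) (w(R, s) = 5 - (R + R)/(-1 + R) = 5 - 2*R/(-1 + R))
j = -1/51 (j = -4/(-271 + 475) = -4/204 = -4*1/204 = -1/51 ≈ -0.019608)
w(J, -3) + j = (-5 + 3*(-1/16))/(-1 - 1/16) - 1/51 = (-5 - 3/16)/(-17/16) - 1/51 = -16/17*(-83/16) - 1/51 = 83/17 - 1/51 = 248/51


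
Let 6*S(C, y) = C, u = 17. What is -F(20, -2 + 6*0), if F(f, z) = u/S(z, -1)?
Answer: 51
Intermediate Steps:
S(C, y) = C/6
F(f, z) = 102/z (F(f, z) = 17/((z/6)) = 17*(6/z) = 102/z)
-F(20, -2 + 6*0) = -102/(-2 + 6*0) = -102/(-2 + 0) = -102/(-2) = -102*(-1)/2 = -1*(-51) = 51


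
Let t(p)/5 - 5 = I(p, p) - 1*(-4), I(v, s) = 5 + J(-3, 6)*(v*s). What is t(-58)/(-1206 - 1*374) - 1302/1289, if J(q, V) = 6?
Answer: -13223327/203662 ≈ -64.928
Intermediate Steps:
I(v, s) = 5 + 6*s*v (I(v, s) = 5 + 6*(v*s) = 5 + 6*(s*v) = 5 + 6*s*v)
t(p) = 70 + 30*p**2 (t(p) = 25 + 5*((5 + 6*p*p) - 1*(-4)) = 25 + 5*((5 + 6*p**2) + 4) = 25 + 5*(9 + 6*p**2) = 25 + (45 + 30*p**2) = 70 + 30*p**2)
t(-58)/(-1206 - 1*374) - 1302/1289 = (70 + 30*(-58)**2)/(-1206 - 1*374) - 1302/1289 = (70 + 30*3364)/(-1206 - 374) - 1302*1/1289 = (70 + 100920)/(-1580) - 1302/1289 = 100990*(-1/1580) - 1302/1289 = -10099/158 - 1302/1289 = -13223327/203662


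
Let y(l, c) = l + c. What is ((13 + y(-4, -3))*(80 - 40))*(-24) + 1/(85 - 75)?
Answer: -57599/10 ≈ -5759.9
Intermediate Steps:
y(l, c) = c + l
((13 + y(-4, -3))*(80 - 40))*(-24) + 1/(85 - 75) = ((13 + (-3 - 4))*(80 - 40))*(-24) + 1/(85 - 75) = ((13 - 7)*40)*(-24) + 1/10 = (6*40)*(-24) + 1/10 = 240*(-24) + 1/10 = -5760 + 1/10 = -57599/10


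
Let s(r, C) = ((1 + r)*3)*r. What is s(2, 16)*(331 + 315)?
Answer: 11628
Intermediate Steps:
s(r, C) = r*(3 + 3*r) (s(r, C) = (3 + 3*r)*r = r*(3 + 3*r))
s(2, 16)*(331 + 315) = (3*2*(1 + 2))*(331 + 315) = (3*2*3)*646 = 18*646 = 11628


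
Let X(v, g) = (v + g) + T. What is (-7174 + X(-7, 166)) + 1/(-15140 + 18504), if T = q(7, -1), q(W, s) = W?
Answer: -23574911/3364 ≈ -7008.0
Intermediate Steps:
T = 7
X(v, g) = 7 + g + v (X(v, g) = (v + g) + 7 = (g + v) + 7 = 7 + g + v)
(-7174 + X(-7, 166)) + 1/(-15140 + 18504) = (-7174 + (7 + 166 - 7)) + 1/(-15140 + 18504) = (-7174 + 166) + 1/3364 = -7008 + 1/3364 = -23574911/3364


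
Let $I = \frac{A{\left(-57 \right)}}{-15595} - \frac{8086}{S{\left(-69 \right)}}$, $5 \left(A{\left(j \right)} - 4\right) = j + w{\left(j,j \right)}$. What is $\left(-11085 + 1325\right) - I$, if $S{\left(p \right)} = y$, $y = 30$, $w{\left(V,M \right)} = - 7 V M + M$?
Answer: $- \frac{2220125926}{233925} \approx -9490.8$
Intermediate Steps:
$w{\left(V,M \right)} = M - 7 M V$ ($w{\left(V,M \right)} = - 7 M V + M = M - 7 M V$)
$A{\left(j \right)} = 4 + \frac{j}{5} + \frac{j \left(1 - 7 j\right)}{5}$ ($A{\left(j \right)} = 4 + \frac{j + j \left(1 - 7 j\right)}{5} = 4 + \left(\frac{j}{5} + \frac{j \left(1 - 7 j\right)}{5}\right) = 4 + \frac{j}{5} + \frac{j \left(1 - 7 j\right)}{5}$)
$S{\left(p \right)} = 30$
$I = - \frac{62982074}{233925}$ ($I = \frac{4 + \frac{1}{5} \left(-57\right) - - \frac{57 \left(-1 + 7 \left(-57\right)\right)}{5}}{-15595} - \frac{8086}{30} = \left(4 - \frac{57}{5} - - \frac{57 \left(-1 - 399\right)}{5}\right) \left(- \frac{1}{15595}\right) - \frac{4043}{15} = \left(4 - \frac{57}{5} - \left(- \frac{57}{5}\right) \left(-400\right)\right) \left(- \frac{1}{15595}\right) - \frac{4043}{15} = \left(4 - \frac{57}{5} - 4560\right) \left(- \frac{1}{15595}\right) - \frac{4043}{15} = \left(- \frac{22837}{5}\right) \left(- \frac{1}{15595}\right) - \frac{4043}{15} = \frac{22837}{77975} - \frac{4043}{15} = - \frac{62982074}{233925} \approx -269.24$)
$\left(-11085 + 1325\right) - I = \left(-11085 + 1325\right) - - \frac{62982074}{233925} = -9760 + \frac{62982074}{233925} = - \frac{2220125926}{233925}$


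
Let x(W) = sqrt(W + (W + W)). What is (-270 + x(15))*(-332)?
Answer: 89640 - 996*sqrt(5) ≈ 87413.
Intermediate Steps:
x(W) = sqrt(3)*sqrt(W) (x(W) = sqrt(W + 2*W) = sqrt(3*W) = sqrt(3)*sqrt(W))
(-270 + x(15))*(-332) = (-270 + sqrt(3)*sqrt(15))*(-332) = (-270 + 3*sqrt(5))*(-332) = 89640 - 996*sqrt(5)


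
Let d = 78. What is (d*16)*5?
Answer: 6240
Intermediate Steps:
(d*16)*5 = (78*16)*5 = 1248*5 = 6240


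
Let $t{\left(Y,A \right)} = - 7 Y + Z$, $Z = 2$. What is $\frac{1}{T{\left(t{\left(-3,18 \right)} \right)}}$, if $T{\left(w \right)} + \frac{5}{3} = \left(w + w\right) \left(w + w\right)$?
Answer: $\frac{3}{6343} \approx 0.00047296$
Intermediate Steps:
$t{\left(Y,A \right)} = 2 - 7 Y$ ($t{\left(Y,A \right)} = - 7 Y + 2 = 2 - 7 Y$)
$T{\left(w \right)} = - \frac{5}{3} + 4 w^{2}$ ($T{\left(w \right)} = - \frac{5}{3} + \left(w + w\right) \left(w + w\right) = - \frac{5}{3} + 2 w 2 w = - \frac{5}{3} + 4 w^{2}$)
$\frac{1}{T{\left(t{\left(-3,18 \right)} \right)}} = \frac{1}{- \frac{5}{3} + 4 \left(2 - -21\right)^{2}} = \frac{1}{- \frac{5}{3} + 4 \left(2 + 21\right)^{2}} = \frac{1}{- \frac{5}{3} + 4 \cdot 23^{2}} = \frac{1}{- \frac{5}{3} + 4 \cdot 529} = \frac{1}{- \frac{5}{3} + 2116} = \frac{1}{\frac{6343}{3}} = \frac{3}{6343}$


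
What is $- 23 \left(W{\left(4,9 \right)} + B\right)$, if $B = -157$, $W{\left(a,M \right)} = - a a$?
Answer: $3979$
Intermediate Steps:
$W{\left(a,M \right)} = - a^{2}$
$- 23 \left(W{\left(4,9 \right)} + B\right) = - 23 \left(- 4^{2} - 157\right) = - 23 \left(\left(-1\right) 16 - 157\right) = - 23 \left(-16 - 157\right) = \left(-23\right) \left(-173\right) = 3979$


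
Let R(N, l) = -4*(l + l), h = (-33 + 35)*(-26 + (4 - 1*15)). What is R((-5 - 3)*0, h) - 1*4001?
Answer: -3409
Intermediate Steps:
h = -74 (h = 2*(-26 + (4 - 15)) = 2*(-26 - 11) = 2*(-37) = -74)
R(N, l) = -8*l
R((-5 - 3)*0, h) - 1*4001 = -8*(-74) - 1*4001 = 592 - 4001 = -3409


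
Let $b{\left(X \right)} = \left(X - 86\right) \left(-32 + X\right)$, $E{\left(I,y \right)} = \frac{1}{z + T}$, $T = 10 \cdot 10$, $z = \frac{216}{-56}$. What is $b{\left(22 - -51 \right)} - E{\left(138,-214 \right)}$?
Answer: $- \frac{358716}{673} \approx -533.01$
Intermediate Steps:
$z = - \frac{27}{7}$ ($z = 216 \left(- \frac{1}{56}\right) = - \frac{27}{7} \approx -3.8571$)
$T = 100$
$E{\left(I,y \right)} = \frac{7}{673}$ ($E{\left(I,y \right)} = \frac{1}{- \frac{27}{7} + 100} = \frac{1}{\frac{673}{7}} = \frac{7}{673}$)
$b{\left(X \right)} = \left(-86 + X\right) \left(-32 + X\right)$
$b{\left(22 - -51 \right)} - E{\left(138,-214 \right)} = \left(2752 + \left(22 - -51\right)^{2} - 118 \left(22 - -51\right)\right) - \frac{7}{673} = \left(2752 + \left(22 + 51\right)^{2} - 118 \left(22 + 51\right)\right) - \frac{7}{673} = \left(2752 + 73^{2} - 8614\right) - \frac{7}{673} = \left(2752 + 5329 - 8614\right) - \frac{7}{673} = -533 - \frac{7}{673} = - \frac{358716}{673}$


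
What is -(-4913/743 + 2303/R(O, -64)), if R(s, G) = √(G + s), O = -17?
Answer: 4913/743 + 2303*I/9 ≈ 6.6124 + 255.89*I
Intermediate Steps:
-(-4913/743 + 2303/R(O, -64)) = -(-4913/743 + 2303/(√(-64 - 17))) = -(-4913*1/743 + 2303/(√(-81))) = -(-4913/743 + 2303/((9*I))) = -(-4913/743 + 2303*(-I/9)) = -(-4913/743 - 2303*I/9) = 4913/743 + 2303*I/9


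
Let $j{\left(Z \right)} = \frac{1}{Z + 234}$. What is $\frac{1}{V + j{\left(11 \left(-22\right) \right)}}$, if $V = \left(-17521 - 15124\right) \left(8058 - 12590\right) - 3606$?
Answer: $\frac{8}{1183548271} \approx 6.7593 \cdot 10^{-9}$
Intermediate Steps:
$j{\left(Z \right)} = \frac{1}{234 + Z}$
$V = 147943534$ ($V = \left(-32645\right) \left(-4532\right) - 3606 = 147947140 - 3606 = 147943534$)
$\frac{1}{V + j{\left(11 \left(-22\right) \right)}} = \frac{1}{147943534 + \frac{1}{234 + 11 \left(-22\right)}} = \frac{1}{147943534 + \frac{1}{234 - 242}} = \frac{1}{147943534 + \frac{1}{-8}} = \frac{1}{147943534 - \frac{1}{8}} = \frac{1}{\frac{1183548271}{8}} = \frac{8}{1183548271}$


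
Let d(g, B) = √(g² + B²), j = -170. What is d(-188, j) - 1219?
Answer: -1219 + 2*√16061 ≈ -965.54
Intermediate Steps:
d(g, B) = √(B² + g²)
d(-188, j) - 1219 = √((-170)² + (-188)²) - 1219 = √(28900 + 35344) - 1219 = √64244 - 1219 = 2*√16061 - 1219 = -1219 + 2*√16061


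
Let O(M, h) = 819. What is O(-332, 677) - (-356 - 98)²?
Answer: -205297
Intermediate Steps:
O(-332, 677) - (-356 - 98)² = 819 - (-356 - 98)² = 819 - 1*(-454)² = 819 - 1*206116 = 819 - 206116 = -205297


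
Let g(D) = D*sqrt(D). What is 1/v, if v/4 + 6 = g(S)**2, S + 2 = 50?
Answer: 1/442344 ≈ 2.2607e-6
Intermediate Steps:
S = 48 (S = -2 + 50 = 48)
g(D) = D**(3/2)
v = 442344 (v = -24 + 4*(48**(3/2))**2 = -24 + 4*(192*sqrt(3))**2 = -24 + 4*110592 = -24 + 442368 = 442344)
1/v = 1/442344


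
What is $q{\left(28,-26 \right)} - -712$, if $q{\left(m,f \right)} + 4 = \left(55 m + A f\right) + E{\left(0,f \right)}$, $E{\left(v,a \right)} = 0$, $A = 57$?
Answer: $766$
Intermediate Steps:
$q{\left(m,f \right)} = -4 + 55 m + 57 f$ ($q{\left(m,f \right)} = -4 + \left(\left(55 m + 57 f\right) + 0\right) = -4 + \left(55 m + 57 f\right) = -4 + 55 m + 57 f$)
$q{\left(28,-26 \right)} - -712 = \left(-4 + 55 \cdot 28 + 57 \left(-26\right)\right) - -712 = \left(-4 + 1540 - 1482\right) + 712 = 54 + 712 = 766$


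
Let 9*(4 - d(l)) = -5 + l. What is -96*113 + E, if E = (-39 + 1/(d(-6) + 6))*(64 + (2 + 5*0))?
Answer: -1355028/101 ≈ -13416.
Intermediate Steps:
d(l) = 41/9 - l/9 (d(l) = 4 - (-5 + l)/9 = 4 + (5/9 - l/9) = 41/9 - l/9)
E = -259380/101 (E = (-39 + 1/((41/9 - ⅑*(-6)) + 6))*(64 + (2 + 5*0)) = (-39 + 1/((41/9 + ⅔) + 6))*(64 + (2 + 0)) = (-39 + 1/(47/9 + 6))*(64 + 2) = (-39 + 1/(101/9))*66 = (-39 + 9/101)*66 = -3930/101*66 = -259380/101 ≈ -2568.1)
-96*113 + E = -96*113 - 259380/101 = -10848 - 259380/101 = -1355028/101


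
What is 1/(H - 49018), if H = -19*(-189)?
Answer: -1/45427 ≈ -2.2013e-5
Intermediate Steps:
H = 3591
1/(H - 49018) = 1/(3591 - 49018) = 1/(-45427) = -1/45427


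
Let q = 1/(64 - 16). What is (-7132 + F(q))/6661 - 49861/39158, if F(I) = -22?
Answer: -87465779/37261634 ≈ -2.3473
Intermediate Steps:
q = 1/48 ≈ 0.020833
(-7132 + F(q))/6661 - 49861/39158 = (-7132 - 22)/6661 - 49861/39158 = -7154*1/6661 - 49861*1/39158 = -7154/6661 - 7123/5594 = -87465779/37261634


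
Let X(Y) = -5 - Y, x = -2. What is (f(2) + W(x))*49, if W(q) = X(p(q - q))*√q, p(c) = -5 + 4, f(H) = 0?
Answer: -196*I*√2 ≈ -277.19*I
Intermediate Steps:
p(c) = -1
W(q) = -4*√q (W(q) = (-5 - 1*(-1))*√q = (-5 + 1)*√q = -4*√q)
(f(2) + W(x))*49 = (0 - 4*I*√2)*49 = -4*I*√2*49 = -196*I*√2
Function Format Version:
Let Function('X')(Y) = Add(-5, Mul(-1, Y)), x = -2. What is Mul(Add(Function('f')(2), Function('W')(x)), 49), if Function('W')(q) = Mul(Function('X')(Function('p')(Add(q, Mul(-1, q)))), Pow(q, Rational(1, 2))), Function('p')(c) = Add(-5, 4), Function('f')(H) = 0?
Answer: Mul(-196, I, Pow(2, Rational(1, 2))) ≈ Mul(-277.19, I)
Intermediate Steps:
Function('p')(c) = -1
Function('W')(q) = Mul(-4, Pow(q, Rational(1, 2))) (Function('W')(q) = Mul(Add(-5, Mul(-1, -1)), Pow(q, Rational(1, 2))) = Mul(Add(-5, 1), Pow(q, Rational(1, 2))) = Mul(-4, Pow(q, Rational(1, 2))))
Mul(Add(Function('f')(2), Function('W')(x)), 49) = Mul(Add(0, Mul(-4, Pow(-2, Rational(1, 2)))), 49) = Mul(Add(0, Mul(-4, Mul(I, Pow(2, Rational(1, 2))))), 49) = Mul(Add(0, Mul(-4, I, Pow(2, Rational(1, 2)))), 49) = Mul(Mul(-4, I, Pow(2, Rational(1, 2))), 49) = Mul(-196, I, Pow(2, Rational(1, 2)))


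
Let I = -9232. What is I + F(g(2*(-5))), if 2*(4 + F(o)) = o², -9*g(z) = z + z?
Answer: -747916/81 ≈ -9233.5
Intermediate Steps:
g(z) = -2*z/9 (g(z) = -(z + z)/9 = -2*z/9)
F(o) = -4 + o²/2
I + F(g(2*(-5))) = -9232 + (-4 + (-4*(-5)/9)²/2) = -9232 + (-4 + (-2/9*(-10))²/2) = -9232 + (-4 + (20/9)²/2) = -9232 + (-4 + (½)*(400/81)) = -9232 + (-4 + 200/81) = -9232 - 124/81 = -747916/81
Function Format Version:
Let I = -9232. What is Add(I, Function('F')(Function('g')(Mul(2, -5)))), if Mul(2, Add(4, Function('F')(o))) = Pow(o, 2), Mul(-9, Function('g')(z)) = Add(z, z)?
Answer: Rational(-747916, 81) ≈ -9233.5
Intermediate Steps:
Function('g')(z) = Mul(Rational(-2, 9), z) (Function('g')(z) = Mul(Rational(-1, 9), Add(z, z)) = Mul(Rational(-1, 9), Mul(2, z)) = Mul(Rational(-2, 9), z))
Function('F')(o) = Add(-4, Mul(Rational(1, 2), Pow(o, 2)))
Add(I, Function('F')(Function('g')(Mul(2, -5)))) = Add(-9232, Add(-4, Mul(Rational(1, 2), Pow(Mul(Rational(-2, 9), Mul(2, -5)), 2)))) = Add(-9232, Add(-4, Mul(Rational(1, 2), Pow(Mul(Rational(-2, 9), -10), 2)))) = Add(-9232, Add(-4, Mul(Rational(1, 2), Pow(Rational(20, 9), 2)))) = Add(-9232, Add(-4, Mul(Rational(1, 2), Rational(400, 81)))) = Add(-9232, Add(-4, Rational(200, 81))) = Add(-9232, Rational(-124, 81)) = Rational(-747916, 81)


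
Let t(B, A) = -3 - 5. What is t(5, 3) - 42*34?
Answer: -1436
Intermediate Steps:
t(B, A) = -8
t(5, 3) - 42*34 = -8 - 42*34 = -8 - 1428 = -1436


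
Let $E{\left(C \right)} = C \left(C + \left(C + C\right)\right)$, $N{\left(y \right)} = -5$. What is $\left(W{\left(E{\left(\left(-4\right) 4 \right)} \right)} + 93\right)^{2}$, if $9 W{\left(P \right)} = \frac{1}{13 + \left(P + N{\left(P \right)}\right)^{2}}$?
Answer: $\frac{237447972277732225}{27453806371044} \approx 8649.0$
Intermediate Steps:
$E{\left(C \right)} = 3 C^{2}$ ($E{\left(C \right)} = C \left(C + 2 C\right) = C 3 C = 3 C^{2}$)
$W{\left(P \right)} = \frac{1}{9 \left(13 + \left(-5 + P\right)^{2}\right)}$ ($W{\left(P \right)} = \frac{1}{9 \left(13 + \left(P - 5\right)^{2}\right)} = \frac{1}{9 \left(13 + \left(-5 + P\right)^{2}\right)}$)
$\left(W{\left(E{\left(\left(-4\right) 4 \right)} \right)} + 93\right)^{2} = \left(\frac{1}{9 \left(13 + \left(-5 + 3 \left(\left(-4\right) 4\right)^{2}\right)^{2}\right)} + 93\right)^{2} = \left(\frac{1}{9 \left(13 + \left(-5 + 3 \left(-16\right)^{2}\right)^{2}\right)} + 93\right)^{2} = \left(\frac{1}{9 \left(13 + \left(-5 + 3 \cdot 256\right)^{2}\right)} + 93\right)^{2} = \left(\frac{1}{9 \left(13 + \left(-5 + 768\right)^{2}\right)} + 93\right)^{2} = \left(\frac{1}{9 \left(13 + 763^{2}\right)} + 93\right)^{2} = \left(\frac{1}{9 \left(13 + 582169\right)} + 93\right)^{2} = \left(\frac{1}{9 \cdot 582182} + 93\right)^{2} = \left(\frac{1}{9} \cdot \frac{1}{582182} + 93\right)^{2} = \left(\frac{1}{5239638} + 93\right)^{2} = \left(\frac{487286335}{5239638}\right)^{2} = \frac{237447972277732225}{27453806371044}$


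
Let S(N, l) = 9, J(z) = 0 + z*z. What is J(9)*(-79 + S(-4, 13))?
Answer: -5670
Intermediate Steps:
J(z) = z² (J(z) = 0 + z² = z²)
J(9)*(-79 + S(-4, 13)) = 9²*(-79 + 9) = 81*(-70) = -5670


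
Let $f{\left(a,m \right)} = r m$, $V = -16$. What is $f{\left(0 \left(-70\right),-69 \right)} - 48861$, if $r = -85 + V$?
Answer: $-41892$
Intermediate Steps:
$r = -101$ ($r = -85 - 16 = -101$)
$f{\left(a,m \right)} = - 101 m$
$f{\left(0 \left(-70\right),-69 \right)} - 48861 = \left(-101\right) \left(-69\right) - 48861 = 6969 - 48861 = -41892$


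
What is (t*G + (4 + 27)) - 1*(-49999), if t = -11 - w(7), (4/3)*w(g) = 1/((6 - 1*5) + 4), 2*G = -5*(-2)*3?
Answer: 199451/4 ≈ 49863.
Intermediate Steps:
G = 15 (G = (-5*(-2)*3)/2 = (10*3)/2 = (½)*30 = 15)
w(g) = 3/20 (w(g) = 3/(4*((6 - 1*5) + 4)) = 3/(4*((6 - 5) + 4)) = 3/(4*(1 + 4)) = (¾)/5 = (¾)*(⅕) = 3/20)
t = -223/20 (t = -11 - 1*3/20 = -11 - 3/20 = -223/20 ≈ -11.150)
(t*G + (4 + 27)) - 1*(-49999) = (-223/20*15 + (4 + 27)) - 1*(-49999) = (-669/4 + 31) + 49999 = -545/4 + 49999 = 199451/4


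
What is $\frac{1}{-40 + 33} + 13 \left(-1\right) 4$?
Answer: $- \frac{365}{7} \approx -52.143$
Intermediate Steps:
$\frac{1}{-40 + 33} + 13 \left(-1\right) 4 = \frac{1}{-7} - 52 = - \frac{1}{7} - 52 = - \frac{365}{7}$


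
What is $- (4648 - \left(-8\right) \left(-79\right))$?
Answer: $-4016$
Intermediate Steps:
$- (4648 - \left(-8\right) \left(-79\right)) = - (4648 - 632) = \left(-1\right) 4016 = -4016$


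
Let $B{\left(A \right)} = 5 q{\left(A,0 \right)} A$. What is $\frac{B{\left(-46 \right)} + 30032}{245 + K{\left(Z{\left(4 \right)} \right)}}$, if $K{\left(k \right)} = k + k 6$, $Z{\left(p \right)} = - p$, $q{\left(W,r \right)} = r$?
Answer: $\frac{30032}{217} \approx 138.4$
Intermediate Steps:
$K{\left(k \right)} = 7 k$ ($K{\left(k \right)} = k + 6 k = 7 k$)
$B{\left(A \right)} = 0$ ($B{\left(A \right)} = 5 \cdot 0 A = 0 A = 0$)
$\frac{B{\left(-46 \right)} + 30032}{245 + K{\left(Z{\left(4 \right)} \right)}} = \frac{0 + 30032}{245 + 7 \left(\left(-1\right) 4\right)} = \frac{30032}{245 + 7 \left(-4\right)} = \frac{30032}{245 - 28} = \frac{30032}{217}$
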